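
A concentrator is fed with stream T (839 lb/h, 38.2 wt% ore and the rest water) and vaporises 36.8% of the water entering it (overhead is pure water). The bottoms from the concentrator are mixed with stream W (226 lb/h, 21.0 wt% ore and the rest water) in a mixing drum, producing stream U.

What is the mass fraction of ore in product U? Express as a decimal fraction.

Vapour removed = 0.368×0.618×839 = 190.81 lb/h; concentrate = 648.19 lb/h.
ore reaching the mixer = 320.5 (from concentrate) + 226×0.210 = 367.96 lb/h.
Product flow = 648.19 + 226 = 874.19 lb/h; ore fraction = 0.421.

0.421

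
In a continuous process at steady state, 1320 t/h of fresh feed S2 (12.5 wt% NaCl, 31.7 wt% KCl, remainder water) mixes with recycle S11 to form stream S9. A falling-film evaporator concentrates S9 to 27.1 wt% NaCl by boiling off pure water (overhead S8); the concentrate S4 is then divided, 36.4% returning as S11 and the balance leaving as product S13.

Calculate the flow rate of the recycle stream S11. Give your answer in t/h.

Overall NaCl balance (none leaves overhead): NaCl in fresh feed = NaCl in product, i.e. 1320×0.125 = (1−0.364)·S4·0.271.
S4 = 165/(0.271×0.636) = 957.32 t/h.
Recycle S11 = 0.364×957.32 = 348.46 t/h.

348.5 t/h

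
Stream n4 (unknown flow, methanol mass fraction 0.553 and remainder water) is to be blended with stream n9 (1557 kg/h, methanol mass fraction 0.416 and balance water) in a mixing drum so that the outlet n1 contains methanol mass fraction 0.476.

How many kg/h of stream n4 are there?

1213 kg/h

Let n4 be the unknown flow. Total out = 1557 + n4.
methanol balance: 647.71 + 0.553·n4 = 0.476·(1557 + n4)
(0.553 − 0.476)·n4 = 0.476×1557 − 647.71 = 93.42
n4 = 93.42 / 0.077 = 1213.2 kg/h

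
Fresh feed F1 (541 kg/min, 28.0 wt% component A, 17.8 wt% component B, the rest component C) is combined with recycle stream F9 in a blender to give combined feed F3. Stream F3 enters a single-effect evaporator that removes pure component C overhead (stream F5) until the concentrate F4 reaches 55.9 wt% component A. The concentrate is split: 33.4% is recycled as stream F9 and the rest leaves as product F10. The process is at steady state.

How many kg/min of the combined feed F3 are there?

Overall component A balance (none leaves overhead): component A in fresh feed = component A in product, i.e. 541×0.280 = (1−0.334)·F4·0.559.
F4 = 151.48/(0.559×0.666) = 406.88 kg/min.
Recycle F9 = 0.334×406.88 = 135.9 kg/min.
Combined feed F3 = 541 + 135.9 = 676.9 kg/min.

676.9 kg/min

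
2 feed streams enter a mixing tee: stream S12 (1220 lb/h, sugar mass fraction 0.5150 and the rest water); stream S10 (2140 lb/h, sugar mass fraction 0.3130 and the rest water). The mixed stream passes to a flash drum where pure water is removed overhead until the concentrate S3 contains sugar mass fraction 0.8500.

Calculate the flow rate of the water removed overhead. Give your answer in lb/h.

sugar entering = 1220×0.515 + 2140×0.313 = 1298.1 lb/h.
All sugar reports to S3, so S3 = 1298.1/0.850 = 1527.2 lb/h.
Total feed = 3360 lb/h; overhead = 3360 − 1527.2 = 1832.8 lb/h.

1833 lb/h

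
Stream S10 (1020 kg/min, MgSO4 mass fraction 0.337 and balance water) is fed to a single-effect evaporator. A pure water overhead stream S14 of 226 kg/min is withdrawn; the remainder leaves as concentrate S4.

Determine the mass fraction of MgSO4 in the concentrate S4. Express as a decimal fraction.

0.433

MgSO4 is not removed: 1020×0.337 = 343.74 kg/min of MgSO4 enters S4.
Concentrate = 1020 − 226 = 794 kg/min.
Mass fraction = 343.74/794 = 0.433.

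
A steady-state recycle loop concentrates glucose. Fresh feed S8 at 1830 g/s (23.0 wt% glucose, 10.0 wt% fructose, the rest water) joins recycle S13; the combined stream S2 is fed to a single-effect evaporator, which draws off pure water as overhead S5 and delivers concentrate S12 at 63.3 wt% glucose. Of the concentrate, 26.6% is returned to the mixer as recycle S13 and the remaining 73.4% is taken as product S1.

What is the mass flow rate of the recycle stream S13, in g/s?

241 g/s

Overall glucose balance (none leaves overhead): glucose in fresh feed = glucose in product, i.e. 1830×0.230 = (1−0.266)·S12·0.633.
S12 = 420.9/(0.633×0.734) = 905.9 g/s.
Recycle S13 = 0.266×905.9 = 240.97 g/s.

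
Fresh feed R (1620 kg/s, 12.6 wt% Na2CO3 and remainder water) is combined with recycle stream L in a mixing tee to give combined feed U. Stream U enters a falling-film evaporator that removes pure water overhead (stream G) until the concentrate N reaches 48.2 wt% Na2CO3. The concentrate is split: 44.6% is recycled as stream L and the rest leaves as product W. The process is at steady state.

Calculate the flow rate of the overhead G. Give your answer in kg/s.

1197 kg/s

Overall Na2CO3 balance (none leaves overhead): Na2CO3 in fresh feed = Na2CO3 in product, i.e. 1620×0.126 = (1−0.446)·N·0.482.
N = 204.12/(0.482×0.554) = 764.41 kg/s.
Recycle L = 0.446×764.41 = 340.93 kg/s.
Combined feed U = 1620 + 340.93 = 1960.9 kg/s.
Overhead G = U − N = 1960.9 − 764.41 = 1196.5 kg/s.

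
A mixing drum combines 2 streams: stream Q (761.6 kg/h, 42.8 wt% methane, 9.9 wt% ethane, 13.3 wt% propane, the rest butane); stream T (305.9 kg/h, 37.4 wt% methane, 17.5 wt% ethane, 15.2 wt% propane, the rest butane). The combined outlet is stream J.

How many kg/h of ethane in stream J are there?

128.9 kg/h

ethane out = ethane in = 761.6×0.099 + 305.9×0.175 = 128.93 kg/h.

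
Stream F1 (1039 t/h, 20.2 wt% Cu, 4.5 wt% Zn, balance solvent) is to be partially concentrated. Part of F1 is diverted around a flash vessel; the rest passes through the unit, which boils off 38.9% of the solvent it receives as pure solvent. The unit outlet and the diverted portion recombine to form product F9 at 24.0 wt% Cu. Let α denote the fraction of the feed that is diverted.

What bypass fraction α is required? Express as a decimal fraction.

0.459

All 1039×0.202 = 209.88 t/h of Cu reaches F9, so F9 = 209.88/0.240 = 874.49 t/h and vapour = 164.51 t/h.
The evaporator receives (1−α)·1039 of feed at 0.753 solvent and removes 0.389 of that solvent:
0.389×0.753×(1−α)×1039 = 164.51
(1−α) = 164.51/304.34 = 0.5405;  α = 0.4595.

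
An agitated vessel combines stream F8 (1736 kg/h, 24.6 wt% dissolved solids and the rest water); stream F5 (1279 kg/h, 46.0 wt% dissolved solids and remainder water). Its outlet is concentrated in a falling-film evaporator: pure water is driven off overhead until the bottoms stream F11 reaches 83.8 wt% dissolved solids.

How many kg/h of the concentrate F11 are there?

1212 kg/h

dissolved solids entering = 1736×0.246 + 1279×0.460 = 1015.4 kg/h.
All dissolved solids reports to F11, so F11 = 1015.4/0.838 = 1211.7 kg/h.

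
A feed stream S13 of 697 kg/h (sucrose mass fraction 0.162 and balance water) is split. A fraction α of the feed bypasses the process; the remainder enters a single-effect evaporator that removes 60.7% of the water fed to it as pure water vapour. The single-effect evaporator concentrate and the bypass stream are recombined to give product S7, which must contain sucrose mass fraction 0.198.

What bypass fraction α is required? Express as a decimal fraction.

All 697×0.162 = 112.91 kg/h of sucrose reaches S7, so S7 = 112.91/0.198 = 570.27 kg/h and vapour = 126.73 kg/h.
The evaporator receives (1−α)·697 of feed at 0.838 water and removes 0.607 of that water:
0.607×0.838×(1−α)×697 = 126.73
(1−α) = 126.73/354.54 = 0.3574;  α = 0.6426.

0.643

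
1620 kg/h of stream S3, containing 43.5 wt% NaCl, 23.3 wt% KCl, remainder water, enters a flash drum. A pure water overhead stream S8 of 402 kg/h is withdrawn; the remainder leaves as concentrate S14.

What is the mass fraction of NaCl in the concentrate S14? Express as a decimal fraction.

NaCl is not removed: 1620×0.435 = 704.7 kg/h of NaCl enters S14.
Concentrate = 1620 − 402 = 1218 kg/h.
Mass fraction = 704.7/1218 = 0.5786.

0.5786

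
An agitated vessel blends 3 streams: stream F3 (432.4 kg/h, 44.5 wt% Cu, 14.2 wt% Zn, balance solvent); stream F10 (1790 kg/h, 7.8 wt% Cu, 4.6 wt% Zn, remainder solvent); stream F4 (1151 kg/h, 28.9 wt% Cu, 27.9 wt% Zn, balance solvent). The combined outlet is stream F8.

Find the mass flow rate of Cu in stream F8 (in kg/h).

Cu out = Cu in = 432.4×0.445 + 1790×0.078 + 1151×0.289 = 664.68 kg/h.

664.7 kg/h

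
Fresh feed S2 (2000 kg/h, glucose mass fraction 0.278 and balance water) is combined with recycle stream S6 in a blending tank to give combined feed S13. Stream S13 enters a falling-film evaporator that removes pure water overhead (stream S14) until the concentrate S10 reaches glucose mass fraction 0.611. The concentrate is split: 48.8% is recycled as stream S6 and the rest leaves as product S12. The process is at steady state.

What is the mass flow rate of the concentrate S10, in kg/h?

1777 kg/h

Overall glucose balance (none leaves overhead): glucose in fresh feed = glucose in product, i.e. 2000×0.278 = (1−0.488)·S10·0.611.
S10 = 556/(0.611×0.512) = 1777.3 kg/h.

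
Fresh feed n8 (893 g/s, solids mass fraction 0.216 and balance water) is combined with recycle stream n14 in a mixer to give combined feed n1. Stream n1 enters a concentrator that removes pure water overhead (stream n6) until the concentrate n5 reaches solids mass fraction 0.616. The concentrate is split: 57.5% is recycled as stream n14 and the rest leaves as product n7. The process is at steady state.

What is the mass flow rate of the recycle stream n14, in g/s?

423.6 g/s

Overall solids balance (none leaves overhead): solids in fresh feed = solids in product, i.e. 893×0.216 = (1−0.575)·n5·0.616.
n5 = 192.89/(0.616×0.425) = 736.78 g/s.
Recycle n14 = 0.575×736.78 = 423.65 g/s.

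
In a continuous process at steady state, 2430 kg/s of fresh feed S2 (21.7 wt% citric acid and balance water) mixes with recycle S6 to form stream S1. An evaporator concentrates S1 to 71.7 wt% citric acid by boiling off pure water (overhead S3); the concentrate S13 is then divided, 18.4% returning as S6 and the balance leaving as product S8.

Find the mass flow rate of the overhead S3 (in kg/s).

Overall citric acid balance (none leaves overhead): citric acid in fresh feed = citric acid in product, i.e. 2430×0.217 = (1−0.184)·S13·0.717.
S13 = 527.31/(0.717×0.816) = 901.27 kg/s.
Recycle S6 = 0.184×901.27 = 165.83 kg/s.
Combined feed S1 = 2430 + 165.83 = 2595.8 kg/s.
Overhead S3 = S1 − S13 = 2595.8 − 901.27 = 1694.6 kg/s.

1695 kg/s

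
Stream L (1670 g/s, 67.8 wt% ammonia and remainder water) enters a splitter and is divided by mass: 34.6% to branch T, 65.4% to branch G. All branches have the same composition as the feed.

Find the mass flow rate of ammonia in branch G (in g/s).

740.5 g/s

Branch G total = 0.654×1670 = 1092.2 g/s.
ammonia in G = 0.678×1092.2 = 740.5 g/s.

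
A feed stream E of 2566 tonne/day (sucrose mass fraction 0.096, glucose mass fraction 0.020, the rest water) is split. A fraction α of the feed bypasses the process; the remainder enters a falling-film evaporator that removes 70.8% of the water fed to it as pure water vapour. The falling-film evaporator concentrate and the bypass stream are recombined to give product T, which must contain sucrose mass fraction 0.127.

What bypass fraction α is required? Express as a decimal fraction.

All 2566×0.096 = 246.34 tonne/day of sucrose reaches T, so T = 246.34/0.127 = 1939.7 tonne/day and vapour = 626.35 tonne/day.
The evaporator receives (1−α)·2566 of feed at 0.884 water and removes 0.708 of that water:
0.708×0.884×(1−α)×2566 = 626.35
(1−α) = 626.35/1606 = 0.3900;  α = 0.6100.

0.610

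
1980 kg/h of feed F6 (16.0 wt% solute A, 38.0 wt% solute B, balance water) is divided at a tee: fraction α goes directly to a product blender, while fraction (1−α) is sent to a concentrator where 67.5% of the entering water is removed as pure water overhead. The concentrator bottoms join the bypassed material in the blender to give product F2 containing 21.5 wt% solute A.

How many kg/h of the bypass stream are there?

348.7 kg/h

All 1980×0.160 = 316.8 kg/h of solute A reaches F2, so F2 = 316.8/0.215 = 1473.5 kg/h and vapour = 506.51 kg/h.
The evaporator receives (1−α)·1980 of feed at 0.460 water and removes 0.675 of that water:
0.675×0.460×(1−α)×1980 = 506.51
(1−α) = 506.51/614.79 = 0.8239;  α = 0.1761.
Bypass flow = 0.1761×1980 = 348.72 kg/h.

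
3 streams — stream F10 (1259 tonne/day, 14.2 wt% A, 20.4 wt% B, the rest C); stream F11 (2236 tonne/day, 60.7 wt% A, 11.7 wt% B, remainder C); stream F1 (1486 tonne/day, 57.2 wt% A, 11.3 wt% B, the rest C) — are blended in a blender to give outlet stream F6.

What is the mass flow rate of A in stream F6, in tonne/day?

A out = A in = 1259×0.142 + 2236×0.607 + 1486×0.572 = 2386 tonne/day.

2386 tonne/day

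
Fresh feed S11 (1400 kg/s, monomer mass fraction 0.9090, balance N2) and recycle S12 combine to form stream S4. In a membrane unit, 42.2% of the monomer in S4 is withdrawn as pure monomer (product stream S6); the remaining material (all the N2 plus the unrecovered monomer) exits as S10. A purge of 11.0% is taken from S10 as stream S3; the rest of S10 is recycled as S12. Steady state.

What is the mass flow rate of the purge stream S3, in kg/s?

N2 enters only via S11 and leaves only via the purge: 1400×0.091 = 0.110×(N2 in S10), and the membrane unit passes all N2, so N2 in S4 = N2 in S10 = 1158.2 kg/s.
monomer in S4: m_A = 1400×0.909 + (1−0.110)·(1−0.422)·m_A, so m_A = 1272.6/0.4856 = 2620.8 kg/s.
S10 = (1−0.422)×2620.8 + 1158.2 = 2673 kg/s.
Purge S3 = 0.110×2673 = 294.03 kg/s.

294 kg/s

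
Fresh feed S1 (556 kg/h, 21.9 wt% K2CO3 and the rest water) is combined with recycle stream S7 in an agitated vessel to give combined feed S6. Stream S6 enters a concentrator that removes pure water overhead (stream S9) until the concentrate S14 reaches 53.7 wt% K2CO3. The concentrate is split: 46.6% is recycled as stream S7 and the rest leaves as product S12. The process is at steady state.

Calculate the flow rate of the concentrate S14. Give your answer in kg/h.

424.6 kg/h

Overall K2CO3 balance (none leaves overhead): K2CO3 in fresh feed = K2CO3 in product, i.e. 556×0.219 = (1−0.466)·S14·0.537.
S14 = 121.76/(0.537×0.534) = 424.62 kg/h.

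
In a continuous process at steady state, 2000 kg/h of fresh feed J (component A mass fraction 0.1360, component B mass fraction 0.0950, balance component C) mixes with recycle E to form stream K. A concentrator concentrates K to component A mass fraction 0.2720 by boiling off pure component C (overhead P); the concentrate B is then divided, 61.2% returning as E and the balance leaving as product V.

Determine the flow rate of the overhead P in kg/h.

Overall component A balance (none leaves overhead): component A in fresh feed = component A in product, i.e. 2000×0.136 = (1−0.612)·B·0.272.
B = 272/(0.272×0.388) = 2577.3 kg/h.
Recycle E = 0.612×2577.3 = 1577.3 kg/h.
Combined feed K = 2000 + 1577.3 = 3577.3 kg/h.
Overhead P = K − B = 3577.3 − 2577.3 = 1000 kg/h.

1000 kg/h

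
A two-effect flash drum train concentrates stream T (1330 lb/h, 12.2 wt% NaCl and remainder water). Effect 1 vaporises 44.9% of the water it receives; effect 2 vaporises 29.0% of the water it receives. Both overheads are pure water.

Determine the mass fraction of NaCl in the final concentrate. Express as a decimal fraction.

0.262

water in feed = 1330×0.878 = 1167.7 lb/h.
After stage 1: water left = (1−0.449)×1167.7 = 643.42; stream total = 805.68 lb/h.
After stage 2: water left = (1−0.290)×643.42 = 456.83; final concentrate = 619.09 lb/h.
NaCl fraction = 162.26/619.09 = 0.262.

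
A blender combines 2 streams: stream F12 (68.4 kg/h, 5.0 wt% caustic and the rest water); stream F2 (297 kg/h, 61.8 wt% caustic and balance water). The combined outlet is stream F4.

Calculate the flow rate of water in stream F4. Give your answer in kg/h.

178.4 kg/h

water out = water in = 68.4×0.950 + 297×0.382 = 178.43 kg/h.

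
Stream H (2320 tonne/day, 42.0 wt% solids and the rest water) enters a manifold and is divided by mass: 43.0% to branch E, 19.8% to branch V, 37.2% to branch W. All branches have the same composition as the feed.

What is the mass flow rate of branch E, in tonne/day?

Branch E flow = 0.430×2320 = 997.6 tonne/day.

997.6 tonne/day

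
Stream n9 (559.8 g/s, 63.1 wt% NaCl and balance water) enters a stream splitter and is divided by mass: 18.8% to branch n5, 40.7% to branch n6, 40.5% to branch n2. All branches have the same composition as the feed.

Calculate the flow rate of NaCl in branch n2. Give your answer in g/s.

Branch n2 total = 0.405×559.8 = 226.72 g/s.
NaCl in n2 = 0.631×226.72 = 143.06 g/s.

143.1 g/s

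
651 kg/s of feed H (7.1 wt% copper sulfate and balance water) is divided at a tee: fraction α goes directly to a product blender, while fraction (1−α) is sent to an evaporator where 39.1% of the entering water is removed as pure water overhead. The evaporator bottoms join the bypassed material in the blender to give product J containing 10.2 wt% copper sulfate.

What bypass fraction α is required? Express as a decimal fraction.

0.163

All 651×0.071 = 46.221 kg/s of copper sulfate reaches J, so J = 46.221/0.102 = 453.15 kg/s and vapour = 197.85 kg/s.
The evaporator receives (1−α)·651 of feed at 0.929 water and removes 0.391 of that water:
0.391×0.929×(1−α)×651 = 197.85
(1−α) = 197.85/236.47 = 0.8367;  α = 0.1633.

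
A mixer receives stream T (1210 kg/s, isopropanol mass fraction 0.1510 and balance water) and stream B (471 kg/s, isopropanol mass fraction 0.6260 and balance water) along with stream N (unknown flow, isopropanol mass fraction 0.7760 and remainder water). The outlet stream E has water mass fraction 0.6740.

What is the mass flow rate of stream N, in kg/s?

156.6 kg/s

Let N be the unknown flow. Total out = 1681 + N.
water balance: 1203.4 + 0.224·N = 0.674·(1681 + N)
(0.224 − 0.674)·N = 0.674×1681 − 1203.4 = -70.45
N = -70.45 / -0.450 = 156.56 kg/s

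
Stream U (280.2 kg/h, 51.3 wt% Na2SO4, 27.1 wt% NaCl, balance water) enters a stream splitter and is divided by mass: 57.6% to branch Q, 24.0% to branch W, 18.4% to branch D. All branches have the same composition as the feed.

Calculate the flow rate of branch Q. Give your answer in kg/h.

Branch Q flow = 0.576×280.2 = 161.4 kg/h.

161.4 kg/h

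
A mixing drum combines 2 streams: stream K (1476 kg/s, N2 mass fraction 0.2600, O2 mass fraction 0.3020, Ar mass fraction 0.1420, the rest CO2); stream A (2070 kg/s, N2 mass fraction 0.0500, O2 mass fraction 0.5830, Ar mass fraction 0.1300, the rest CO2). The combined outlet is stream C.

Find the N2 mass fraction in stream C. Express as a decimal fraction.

Total flow out = 1476 + 2070 = 3546 kg/s.
N2 in = 1476×0.260 + 2070×0.050 = 487.26 kg/s.
N2 mass fraction in C = 487.26/3546 = 0.1374.

0.1374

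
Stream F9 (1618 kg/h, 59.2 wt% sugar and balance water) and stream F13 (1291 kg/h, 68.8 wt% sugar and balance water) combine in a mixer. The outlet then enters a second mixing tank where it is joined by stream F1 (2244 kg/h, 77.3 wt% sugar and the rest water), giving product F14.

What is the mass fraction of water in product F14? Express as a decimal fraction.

Overall, product flow = 5153 kg/h.
water in = 1618×0.408 + 1291×0.312 + 2244×0.227 = 1572.3 kg/h.
water fraction in F14 = 0.305.

0.305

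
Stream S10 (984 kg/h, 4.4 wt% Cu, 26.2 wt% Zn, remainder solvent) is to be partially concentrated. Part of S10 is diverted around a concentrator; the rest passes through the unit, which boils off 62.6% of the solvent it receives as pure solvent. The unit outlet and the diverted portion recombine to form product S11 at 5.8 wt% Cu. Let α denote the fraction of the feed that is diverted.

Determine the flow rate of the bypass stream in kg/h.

All 984×0.044 = 43.296 kg/h of Cu reaches S11, so S11 = 43.296/0.058 = 746.48 kg/h and vapour = 237.52 kg/h.
The evaporator receives (1−α)·984 of feed at 0.694 solvent and removes 0.626 of that solvent:
0.626×0.694×(1−α)×984 = 237.52
(1−α) = 237.52/427.49 = 0.5556;  α = 0.4444.
Bypass flow = 0.4444×984 = 437.28 kg/h.

437.3 kg/h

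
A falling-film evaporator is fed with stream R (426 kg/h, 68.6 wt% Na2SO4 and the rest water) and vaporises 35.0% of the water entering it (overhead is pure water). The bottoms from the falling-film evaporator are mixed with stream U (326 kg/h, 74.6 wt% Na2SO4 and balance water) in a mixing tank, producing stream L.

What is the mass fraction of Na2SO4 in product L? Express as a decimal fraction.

Vapour removed = 0.350×0.314×426 = 46.817 kg/h; concentrate = 379.18 kg/h.
Na2SO4 reaching the mixer = 292.24 (from concentrate) + 326×0.746 = 535.43 kg/h.
Product flow = 379.18 + 326 = 705.18 kg/h; Na2SO4 fraction = 0.7593.

0.7593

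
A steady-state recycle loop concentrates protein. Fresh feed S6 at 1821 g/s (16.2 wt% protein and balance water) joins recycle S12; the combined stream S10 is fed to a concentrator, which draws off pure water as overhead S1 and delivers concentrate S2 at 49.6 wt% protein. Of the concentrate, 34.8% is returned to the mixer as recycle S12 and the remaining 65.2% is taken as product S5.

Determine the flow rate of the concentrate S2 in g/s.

Overall protein balance (none leaves overhead): protein in fresh feed = protein in product, i.e. 1821×0.162 = (1−0.348)·S2·0.496.
S2 = 295/(0.496×0.652) = 912.21 g/s.

912.2 g/s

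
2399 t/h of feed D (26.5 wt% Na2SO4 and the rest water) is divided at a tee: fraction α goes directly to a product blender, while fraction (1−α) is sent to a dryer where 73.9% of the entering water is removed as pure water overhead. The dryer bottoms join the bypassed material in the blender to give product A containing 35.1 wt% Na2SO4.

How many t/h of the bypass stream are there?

1317 t/h

All 2399×0.265 = 635.74 t/h of Na2SO4 reaches A, so A = 635.74/0.351 = 1811.2 t/h and vapour = 587.79 t/h.
The evaporator receives (1−α)·2399 of feed at 0.735 water and removes 0.739 of that water:
0.739×0.735×(1−α)×2399 = 587.79
(1−α) = 587.79/1303.1 = 0.4511;  α = 0.5489.
Bypass flow = 0.5489×2399 = 1316.8 t/h.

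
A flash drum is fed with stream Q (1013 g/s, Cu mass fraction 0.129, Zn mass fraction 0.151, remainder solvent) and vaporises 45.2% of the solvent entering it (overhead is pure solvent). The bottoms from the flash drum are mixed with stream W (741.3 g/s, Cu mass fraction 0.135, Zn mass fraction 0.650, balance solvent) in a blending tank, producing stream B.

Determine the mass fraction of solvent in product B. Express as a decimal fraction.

0.392

Vapour removed = 0.452×0.720×1013 = 329.67 g/s; concentrate = 683.33 g/s.
solvent reaching the mixer = 399.69 (from concentrate) + 741.3×0.215 = 559.07 g/s.
Product flow = 683.33 + 741.3 = 1424.6 g/s; solvent fraction = 0.392.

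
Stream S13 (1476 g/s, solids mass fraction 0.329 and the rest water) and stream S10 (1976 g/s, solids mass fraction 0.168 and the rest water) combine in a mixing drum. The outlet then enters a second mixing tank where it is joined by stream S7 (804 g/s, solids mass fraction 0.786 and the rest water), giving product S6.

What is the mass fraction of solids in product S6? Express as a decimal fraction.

0.341

Overall, product flow = 4256 g/s.
solids in = 1476×0.329 + 1976×0.168 + 804×0.786 = 1449.5 g/s.
solids fraction in S6 = 0.341.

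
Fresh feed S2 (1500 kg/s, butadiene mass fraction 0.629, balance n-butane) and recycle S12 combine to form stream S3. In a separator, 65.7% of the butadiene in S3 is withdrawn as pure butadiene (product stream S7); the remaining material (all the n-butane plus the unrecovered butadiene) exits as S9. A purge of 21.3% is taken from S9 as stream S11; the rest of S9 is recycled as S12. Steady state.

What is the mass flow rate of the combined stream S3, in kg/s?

3905 kg/s

n-butane enters only via S2 and leaves only via the purge: 1500×0.371 = 0.213×(n-butane in S9), and the separator passes all n-butane, so n-butane in S3 = n-butane in S9 = 2612.7 kg/s.
butadiene in S3: m_A = 1500×0.629 + (1−0.213)·(1−0.657)·m_A, so m_A = 943.5/0.7301 = 1292.4 kg/s.
S3 = 1292.4 + 2612.7 = 3905 kg/s.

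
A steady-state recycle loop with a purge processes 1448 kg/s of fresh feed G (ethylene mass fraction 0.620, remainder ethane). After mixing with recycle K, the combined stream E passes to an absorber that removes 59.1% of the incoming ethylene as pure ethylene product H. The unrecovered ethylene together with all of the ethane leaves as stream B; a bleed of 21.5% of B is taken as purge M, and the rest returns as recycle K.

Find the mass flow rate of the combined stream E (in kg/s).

3882 kg/s

ethane enters only via G and leaves only via the purge: 1448×0.380 = 0.215×(ethane in B), and the absorber passes all ethane, so ethane in E = ethane in B = 2559.3 kg/s.
ethylene in E: m_A = 1448×0.620 + (1−0.215)·(1−0.591)·m_A, so m_A = 897.76/0.6789 = 1322.3 kg/s.
E = 1322.3 + 2559.3 = 3881.6 kg/s.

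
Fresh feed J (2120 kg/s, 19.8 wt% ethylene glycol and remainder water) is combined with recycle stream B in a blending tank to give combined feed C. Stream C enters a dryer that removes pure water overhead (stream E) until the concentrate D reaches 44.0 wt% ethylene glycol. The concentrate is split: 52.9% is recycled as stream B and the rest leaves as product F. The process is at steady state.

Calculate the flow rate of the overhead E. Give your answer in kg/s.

1166 kg/s

Overall ethylene glycol balance (none leaves overhead): ethylene glycol in fresh feed = ethylene glycol in product, i.e. 2120×0.198 = (1−0.529)·D·0.440.
D = 419.76/(0.440×0.471) = 2025.5 kg/s.
Recycle B = 0.529×2025.5 = 1071.5 kg/s.
Combined feed C = 2120 + 1071.5 = 3191.5 kg/s.
Overhead E = C − D = 3191.5 − 2025.5 = 1166 kg/s.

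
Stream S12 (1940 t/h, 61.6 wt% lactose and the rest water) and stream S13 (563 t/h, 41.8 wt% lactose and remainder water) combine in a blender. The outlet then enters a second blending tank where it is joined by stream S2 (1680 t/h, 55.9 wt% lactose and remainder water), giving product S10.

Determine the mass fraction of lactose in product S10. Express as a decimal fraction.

0.566

Overall, product flow = 4183 t/h.
lactose in = 1940×0.616 + 563×0.418 + 1680×0.559 = 2369.5 t/h.
lactose fraction in S10 = 0.566.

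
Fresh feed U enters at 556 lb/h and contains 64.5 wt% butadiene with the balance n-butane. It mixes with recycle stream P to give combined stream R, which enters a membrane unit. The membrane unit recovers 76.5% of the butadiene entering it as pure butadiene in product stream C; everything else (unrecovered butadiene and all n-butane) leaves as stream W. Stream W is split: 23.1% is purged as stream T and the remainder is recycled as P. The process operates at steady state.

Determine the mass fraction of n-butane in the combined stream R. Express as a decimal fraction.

n-butane enters only via U and leaves only via the purge: 556×0.355 = 0.231×(n-butane in W), and the membrane unit passes all n-butane, so n-butane in R = n-butane in W = 854.46 lb/h.
butadiene in R: m_A = 556×0.645 + (1−0.231)·(1−0.765)·m_A, so m_A = 358.62/0.8193 = 437.72 lb/h.
R = 437.72 + 854.46 = 1292.2 lb/h.
n-butane fraction in R = 854.46/1292.2 = 0.661.

0.661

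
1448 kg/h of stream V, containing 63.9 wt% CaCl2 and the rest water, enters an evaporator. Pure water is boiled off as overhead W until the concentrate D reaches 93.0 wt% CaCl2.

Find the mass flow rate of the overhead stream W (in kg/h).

CaCl2 is conserved: 1448×0.639 = 925.27 kg/h all reports to the concentrate.
Concentrate = 925.27/(target fraction) = 994.92 kg/h.
Overhead = 1448 − 994.92 = 453.08 kg/h.

453.1 kg/h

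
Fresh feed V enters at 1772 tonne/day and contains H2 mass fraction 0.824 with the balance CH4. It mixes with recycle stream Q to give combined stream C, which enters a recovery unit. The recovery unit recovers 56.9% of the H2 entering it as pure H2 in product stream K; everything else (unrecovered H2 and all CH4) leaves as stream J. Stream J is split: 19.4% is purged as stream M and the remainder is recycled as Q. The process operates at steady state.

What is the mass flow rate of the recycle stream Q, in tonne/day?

2073 tonne/day

CH4 enters only via V and leaves only via the purge: 1772×0.176 = 0.194×(CH4 in J), and the recovery unit passes all CH4, so CH4 in C = CH4 in J = 1607.6 tonne/day.
H2 in C: m_A = 1772×0.824 + (1−0.194)·(1−0.569)·m_A, so m_A = 1460.1/0.6526 = 2237.4 tonne/day.
J = (1−0.569)×2237.4 + 1607.6 = 2571.9 tonne/day.
Recycle Q = (1−0.194)×2571.9 = 2072.9 tonne/day.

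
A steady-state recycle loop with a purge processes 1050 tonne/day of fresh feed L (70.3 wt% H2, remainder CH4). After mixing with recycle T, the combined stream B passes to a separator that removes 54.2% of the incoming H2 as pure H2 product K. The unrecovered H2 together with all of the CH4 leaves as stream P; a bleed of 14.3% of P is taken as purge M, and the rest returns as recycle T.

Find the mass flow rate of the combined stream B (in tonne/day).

3396 tonne/day

CH4 enters only via L and leaves only via the purge: 1050×0.297 = 0.143×(CH4 in P), and the separator passes all CH4, so CH4 in B = CH4 in P = 2180.8 tonne/day.
H2 in B: m_A = 1050×0.703 + (1−0.143)·(1−0.542)·m_A, so m_A = 738.15/0.6075 = 1215.1 tonne/day.
B = 1215.1 + 2180.8 = 3395.8 tonne/day.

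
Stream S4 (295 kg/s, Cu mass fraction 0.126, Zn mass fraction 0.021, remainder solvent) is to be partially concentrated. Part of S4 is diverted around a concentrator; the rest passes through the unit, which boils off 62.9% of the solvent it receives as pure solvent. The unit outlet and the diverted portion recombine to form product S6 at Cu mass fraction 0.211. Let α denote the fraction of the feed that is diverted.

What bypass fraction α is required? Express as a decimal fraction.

All 295×0.126 = 37.17 kg/s of Cu reaches S6, so S6 = 37.17/0.211 = 176.16 kg/s and vapour = 118.84 kg/s.
The evaporator receives (1−α)·295 of feed at 0.853 solvent and removes 0.629 of that solvent:
0.629×0.853×(1−α)×295 = 118.84
(1−α) = 118.84/158.28 = 0.7508;  α = 0.2492.

0.249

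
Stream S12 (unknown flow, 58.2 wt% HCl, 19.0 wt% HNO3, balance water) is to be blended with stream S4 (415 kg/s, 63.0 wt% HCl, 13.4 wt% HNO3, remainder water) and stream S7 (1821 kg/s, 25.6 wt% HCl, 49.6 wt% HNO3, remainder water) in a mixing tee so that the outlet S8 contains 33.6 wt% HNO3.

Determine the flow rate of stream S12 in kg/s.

Let S12 be the unknown flow. Total out = 2236 + S12.
HNO3 balance: 958.83 + 0.190·S12 = 0.336·(2236 + S12)
(0.190 − 0.336)·S12 = 0.336×2236 − 958.83 = -207.53
S12 = -207.53 / -0.146 = 1421.4 kg/s

1421 kg/s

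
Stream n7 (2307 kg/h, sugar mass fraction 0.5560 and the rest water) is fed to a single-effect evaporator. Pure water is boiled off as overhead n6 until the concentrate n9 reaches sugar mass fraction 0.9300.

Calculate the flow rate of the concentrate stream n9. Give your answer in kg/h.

1379 kg/h

sugar is conserved: 2307×0.556 = 1282.7 kg/h all reports to the concentrate.
Concentrate = 1282.7/(target fraction) = 1379.2 kg/h.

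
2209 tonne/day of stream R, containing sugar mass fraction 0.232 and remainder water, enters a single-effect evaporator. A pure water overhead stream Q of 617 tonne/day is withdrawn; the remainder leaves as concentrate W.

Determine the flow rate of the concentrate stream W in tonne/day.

1592 tonne/day

Concentrate = 2209 − 617 = 1592 tonne/day.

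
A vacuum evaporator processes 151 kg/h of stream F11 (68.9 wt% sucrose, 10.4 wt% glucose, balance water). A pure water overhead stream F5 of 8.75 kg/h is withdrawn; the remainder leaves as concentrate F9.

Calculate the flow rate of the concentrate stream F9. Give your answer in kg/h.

Concentrate = 151 − 8.75 = 142.25 kg/h.

142.2 kg/h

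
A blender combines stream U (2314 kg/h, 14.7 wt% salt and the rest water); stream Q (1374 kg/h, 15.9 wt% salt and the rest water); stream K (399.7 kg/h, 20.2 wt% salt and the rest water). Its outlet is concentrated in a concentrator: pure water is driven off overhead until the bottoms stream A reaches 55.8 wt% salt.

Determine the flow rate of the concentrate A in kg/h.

1146 kg/h

salt entering = 2314×0.147 + 1374×0.159 + 399.7×0.202 = 639.36 kg/h.
All salt reports to A, so A = 639.36/0.558 = 1145.8 kg/h.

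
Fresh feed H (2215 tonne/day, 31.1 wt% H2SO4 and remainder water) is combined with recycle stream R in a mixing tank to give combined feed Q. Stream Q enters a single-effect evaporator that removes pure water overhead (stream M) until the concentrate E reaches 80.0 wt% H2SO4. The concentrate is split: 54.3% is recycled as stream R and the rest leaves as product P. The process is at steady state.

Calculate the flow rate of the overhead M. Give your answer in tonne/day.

1354 tonne/day

Overall H2SO4 balance (none leaves overhead): H2SO4 in fresh feed = H2SO4 in product, i.e. 2215×0.311 = (1−0.543)·E·0.800.
E = 688.87/(0.800×0.457) = 1884.2 tonne/day.
Recycle R = 0.543×1884.2 = 1023.1 tonne/day.
Combined feed Q = 2215 + 1023.1 = 3238.1 tonne/day.
Overhead M = Q − E = 3238.1 − 1884.2 = 1353.9 tonne/day.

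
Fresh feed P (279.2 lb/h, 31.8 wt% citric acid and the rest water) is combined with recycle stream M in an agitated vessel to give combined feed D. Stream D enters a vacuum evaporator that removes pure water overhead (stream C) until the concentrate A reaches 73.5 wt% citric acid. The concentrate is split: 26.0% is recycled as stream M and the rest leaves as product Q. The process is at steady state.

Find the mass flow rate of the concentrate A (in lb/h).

Overall citric acid balance (none leaves overhead): citric acid in fresh feed = citric acid in product, i.e. 279.2×0.318 = (1−0.260)·A·0.735.
A = 88.786/(0.735×0.740) = 163.24 lb/h.

163.2 lb/h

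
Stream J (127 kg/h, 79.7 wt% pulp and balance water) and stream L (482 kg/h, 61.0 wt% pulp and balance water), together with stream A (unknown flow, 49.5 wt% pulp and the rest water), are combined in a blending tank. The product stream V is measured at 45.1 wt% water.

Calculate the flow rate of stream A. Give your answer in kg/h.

1128 kg/h

Let A be the unknown flow. Total out = 609 + A.
water balance: 213.76 + 0.505·A = 0.451·(609 + A)
(0.505 − 0.451)·A = 0.451×609 − 213.76 = 60.898
A = 60.898 / 0.054 = 1127.7 kg/h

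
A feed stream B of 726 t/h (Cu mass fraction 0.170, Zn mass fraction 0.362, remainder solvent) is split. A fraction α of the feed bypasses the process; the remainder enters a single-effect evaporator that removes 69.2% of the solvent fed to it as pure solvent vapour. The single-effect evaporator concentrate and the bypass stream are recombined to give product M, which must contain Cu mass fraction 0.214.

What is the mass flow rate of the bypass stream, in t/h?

All 726×0.170 = 123.42 t/h of Cu reaches M, so M = 123.42/0.214 = 576.73 t/h and vapour = 149.27 t/h.
The evaporator receives (1−α)·726 of feed at 0.468 solvent and removes 0.692 of that solvent:
0.692×0.468×(1−α)×726 = 149.27
(1−α) = 149.27/235.12 = 0.6349;  α = 0.3651.
Bypass flow = 0.3651×726 = 265.08 t/h.

265.1 t/h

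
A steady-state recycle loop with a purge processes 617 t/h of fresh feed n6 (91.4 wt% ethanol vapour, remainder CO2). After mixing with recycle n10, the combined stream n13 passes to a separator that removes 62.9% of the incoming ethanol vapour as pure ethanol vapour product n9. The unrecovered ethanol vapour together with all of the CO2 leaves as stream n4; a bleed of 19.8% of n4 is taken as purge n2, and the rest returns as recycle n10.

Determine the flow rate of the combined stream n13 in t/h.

1071 t/h

CO2 enters only via n6 and leaves only via the purge: 617×0.086 = 0.198×(CO2 in n4), and the separator passes all CO2, so CO2 in n13 = CO2 in n4 = 267.99 t/h.
ethanol vapour in n13: m_A = 617×0.914 + (1−0.198)·(1−0.629)·m_A, so m_A = 563.94/0.7025 = 802.81 t/h.
n13 = 802.81 + 267.99 = 1070.8 t/h.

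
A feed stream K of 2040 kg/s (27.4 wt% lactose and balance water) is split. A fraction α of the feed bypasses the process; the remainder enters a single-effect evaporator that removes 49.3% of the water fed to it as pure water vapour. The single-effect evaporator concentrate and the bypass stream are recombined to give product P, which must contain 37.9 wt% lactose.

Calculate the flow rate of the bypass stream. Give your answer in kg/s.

460.9 kg/s

All 2040×0.274 = 558.96 kg/s of lactose reaches P, so P = 558.96/0.379 = 1474.8 kg/s and vapour = 565.17 kg/s.
The evaporator receives (1−α)·2040 of feed at 0.726 water and removes 0.493 of that water:
0.493×0.726×(1−α)×2040 = 565.17
(1−α) = 565.17/730.15 = 0.7740;  α = 0.2260.
Bypass flow = 0.2260×2040 = 460.95 kg/s.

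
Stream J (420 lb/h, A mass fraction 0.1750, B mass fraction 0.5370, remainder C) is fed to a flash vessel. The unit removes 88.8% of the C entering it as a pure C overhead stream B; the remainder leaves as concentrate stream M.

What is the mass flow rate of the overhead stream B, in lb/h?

C entering = 420×0.288 = 120.96 lb/h; overhead removed = 0.888×120.96 = 107.41 lb/h.

107.4 lb/h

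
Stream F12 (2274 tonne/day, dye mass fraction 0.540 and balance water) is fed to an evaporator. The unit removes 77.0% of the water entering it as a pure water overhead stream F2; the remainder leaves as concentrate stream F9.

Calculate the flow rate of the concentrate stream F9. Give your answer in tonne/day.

1469 tonne/day

water entering = 2274×0.460 = 1046 tonne/day; overhead removed = 0.770×1046 = 805.45 tonne/day.
Concentrate = 2274 − 805.45 = 1468.5 tonne/day.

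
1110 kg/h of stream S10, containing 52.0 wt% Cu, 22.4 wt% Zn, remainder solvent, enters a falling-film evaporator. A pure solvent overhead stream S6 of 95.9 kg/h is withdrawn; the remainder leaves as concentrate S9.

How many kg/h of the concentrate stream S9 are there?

Concentrate = 1110 − 95.9 = 1014.1 kg/h.

1014 kg/h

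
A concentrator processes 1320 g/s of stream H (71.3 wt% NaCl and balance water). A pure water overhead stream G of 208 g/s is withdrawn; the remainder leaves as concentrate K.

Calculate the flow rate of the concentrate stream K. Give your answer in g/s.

Concentrate = 1320 − 208 = 1112 g/s.

1112 g/s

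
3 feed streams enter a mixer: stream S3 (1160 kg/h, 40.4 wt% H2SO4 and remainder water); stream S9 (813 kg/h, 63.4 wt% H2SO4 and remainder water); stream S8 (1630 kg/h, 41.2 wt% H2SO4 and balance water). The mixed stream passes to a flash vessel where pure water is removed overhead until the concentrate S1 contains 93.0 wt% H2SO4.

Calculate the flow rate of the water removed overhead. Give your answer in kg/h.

1823 kg/h

H2SO4 entering = 1160×0.404 + 813×0.634 + 1630×0.412 = 1655.6 kg/h.
All H2SO4 reports to S1, so S1 = 1655.6/0.930 = 1780.3 kg/h.
Total feed = 3603 kg/h; overhead = 3603 − 1780.3 = 1822.7 kg/h.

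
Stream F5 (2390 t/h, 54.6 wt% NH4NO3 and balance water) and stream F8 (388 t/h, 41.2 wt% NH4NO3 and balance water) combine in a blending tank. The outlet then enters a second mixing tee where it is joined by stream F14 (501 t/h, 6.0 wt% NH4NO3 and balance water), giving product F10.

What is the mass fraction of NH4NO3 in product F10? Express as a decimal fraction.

0.4559

Overall, product flow = 3279 t/h.
NH4NO3 in = 2390×0.546 + 388×0.412 + 501×0.060 = 1494.9 t/h.
NH4NO3 fraction in F10 = 0.4559.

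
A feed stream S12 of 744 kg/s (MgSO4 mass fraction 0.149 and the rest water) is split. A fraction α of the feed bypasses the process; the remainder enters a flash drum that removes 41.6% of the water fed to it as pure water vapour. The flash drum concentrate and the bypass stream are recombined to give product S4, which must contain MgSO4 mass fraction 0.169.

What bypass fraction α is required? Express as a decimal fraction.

All 744×0.149 = 110.86 kg/s of MgSO4 reaches S4, so S4 = 110.86/0.169 = 655.95 kg/s and vapour = 88.047 kg/s.
The evaporator receives (1−α)·744 of feed at 0.851 water and removes 0.416 of that water:
0.416×0.851×(1−α)×744 = 88.047
(1−α) = 88.047/263.39 = 0.3343;  α = 0.6657.

0.666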